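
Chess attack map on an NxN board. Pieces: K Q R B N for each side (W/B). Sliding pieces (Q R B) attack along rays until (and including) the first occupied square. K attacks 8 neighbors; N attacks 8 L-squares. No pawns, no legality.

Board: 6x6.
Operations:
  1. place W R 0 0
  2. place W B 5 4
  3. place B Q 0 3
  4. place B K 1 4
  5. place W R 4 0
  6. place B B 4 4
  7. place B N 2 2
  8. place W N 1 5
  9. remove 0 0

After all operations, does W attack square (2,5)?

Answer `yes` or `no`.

Op 1: place WR@(0,0)
Op 2: place WB@(5,4)
Op 3: place BQ@(0,3)
Op 4: place BK@(1,4)
Op 5: place WR@(4,0)
Op 6: place BB@(4,4)
Op 7: place BN@(2,2)
Op 8: place WN@(1,5)
Op 9: remove (0,0)
Per-piece attacks for W:
  WN@(1,5): attacks (2,3) (3,4) (0,3)
  WR@(4,0): attacks (4,1) (4,2) (4,3) (4,4) (5,0) (3,0) (2,0) (1,0) (0,0) [ray(0,1) blocked at (4,4)]
  WB@(5,4): attacks (4,5) (4,3) (3,2) (2,1) (1,0)
W attacks (2,5): no

Answer: no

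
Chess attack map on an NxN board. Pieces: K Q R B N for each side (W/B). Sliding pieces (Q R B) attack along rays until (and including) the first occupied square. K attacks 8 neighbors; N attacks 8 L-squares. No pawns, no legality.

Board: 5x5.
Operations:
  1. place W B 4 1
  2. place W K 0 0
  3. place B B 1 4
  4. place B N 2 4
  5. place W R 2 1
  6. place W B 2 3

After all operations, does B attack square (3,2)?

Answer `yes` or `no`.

Answer: yes

Derivation:
Op 1: place WB@(4,1)
Op 2: place WK@(0,0)
Op 3: place BB@(1,4)
Op 4: place BN@(2,4)
Op 5: place WR@(2,1)
Op 6: place WB@(2,3)
Per-piece attacks for B:
  BB@(1,4): attacks (2,3) (0,3) [ray(1,-1) blocked at (2,3)]
  BN@(2,4): attacks (3,2) (4,3) (1,2) (0,3)
B attacks (3,2): yes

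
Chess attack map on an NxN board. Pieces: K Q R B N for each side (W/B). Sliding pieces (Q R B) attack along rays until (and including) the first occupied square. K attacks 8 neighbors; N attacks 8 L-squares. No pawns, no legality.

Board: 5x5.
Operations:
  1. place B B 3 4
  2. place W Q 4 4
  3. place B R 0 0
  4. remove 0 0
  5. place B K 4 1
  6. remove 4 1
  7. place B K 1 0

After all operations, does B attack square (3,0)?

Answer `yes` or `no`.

Op 1: place BB@(3,4)
Op 2: place WQ@(4,4)
Op 3: place BR@(0,0)
Op 4: remove (0,0)
Op 5: place BK@(4,1)
Op 6: remove (4,1)
Op 7: place BK@(1,0)
Per-piece attacks for B:
  BK@(1,0): attacks (1,1) (2,0) (0,0) (2,1) (0,1)
  BB@(3,4): attacks (4,3) (2,3) (1,2) (0,1)
B attacks (3,0): no

Answer: no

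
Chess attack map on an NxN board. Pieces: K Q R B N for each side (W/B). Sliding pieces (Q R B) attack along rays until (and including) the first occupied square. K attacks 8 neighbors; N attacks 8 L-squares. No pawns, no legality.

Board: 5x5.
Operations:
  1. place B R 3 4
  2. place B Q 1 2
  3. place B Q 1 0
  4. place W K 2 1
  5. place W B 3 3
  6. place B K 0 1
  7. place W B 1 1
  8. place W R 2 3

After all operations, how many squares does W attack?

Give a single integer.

Answer: 17

Derivation:
Op 1: place BR@(3,4)
Op 2: place BQ@(1,2)
Op 3: place BQ@(1,0)
Op 4: place WK@(2,1)
Op 5: place WB@(3,3)
Op 6: place BK@(0,1)
Op 7: place WB@(1,1)
Op 8: place WR@(2,3)
Per-piece attacks for W:
  WB@(1,1): attacks (2,2) (3,3) (2,0) (0,2) (0,0) [ray(1,1) blocked at (3,3)]
  WK@(2,1): attacks (2,2) (2,0) (3,1) (1,1) (3,2) (3,0) (1,2) (1,0)
  WR@(2,3): attacks (2,4) (2,2) (2,1) (3,3) (1,3) (0,3) [ray(0,-1) blocked at (2,1); ray(1,0) blocked at (3,3)]
  WB@(3,3): attacks (4,4) (4,2) (2,4) (2,2) (1,1) [ray(-1,-1) blocked at (1,1)]
Union (17 distinct): (0,0) (0,2) (0,3) (1,0) (1,1) (1,2) (1,3) (2,0) (2,1) (2,2) (2,4) (3,0) (3,1) (3,2) (3,3) (4,2) (4,4)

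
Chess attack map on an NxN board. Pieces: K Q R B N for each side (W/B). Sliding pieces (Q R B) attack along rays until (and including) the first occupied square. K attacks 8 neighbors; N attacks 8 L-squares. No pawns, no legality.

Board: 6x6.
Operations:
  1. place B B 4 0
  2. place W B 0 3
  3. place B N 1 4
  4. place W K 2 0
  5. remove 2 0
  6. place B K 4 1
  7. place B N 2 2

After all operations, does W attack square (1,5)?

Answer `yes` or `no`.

Answer: no

Derivation:
Op 1: place BB@(4,0)
Op 2: place WB@(0,3)
Op 3: place BN@(1,4)
Op 4: place WK@(2,0)
Op 5: remove (2,0)
Op 6: place BK@(4,1)
Op 7: place BN@(2,2)
Per-piece attacks for W:
  WB@(0,3): attacks (1,4) (1,2) (2,1) (3,0) [ray(1,1) blocked at (1,4)]
W attacks (1,5): no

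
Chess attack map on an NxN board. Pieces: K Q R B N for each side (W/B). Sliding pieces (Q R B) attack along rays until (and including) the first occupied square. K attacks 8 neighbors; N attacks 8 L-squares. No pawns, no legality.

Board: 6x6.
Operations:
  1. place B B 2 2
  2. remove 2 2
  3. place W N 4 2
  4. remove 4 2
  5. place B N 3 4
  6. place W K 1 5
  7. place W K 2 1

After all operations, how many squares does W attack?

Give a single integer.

Answer: 13

Derivation:
Op 1: place BB@(2,2)
Op 2: remove (2,2)
Op 3: place WN@(4,2)
Op 4: remove (4,2)
Op 5: place BN@(3,4)
Op 6: place WK@(1,5)
Op 7: place WK@(2,1)
Per-piece attacks for W:
  WK@(1,5): attacks (1,4) (2,5) (0,5) (2,4) (0,4)
  WK@(2,1): attacks (2,2) (2,0) (3,1) (1,1) (3,2) (3,0) (1,2) (1,0)
Union (13 distinct): (0,4) (0,5) (1,0) (1,1) (1,2) (1,4) (2,0) (2,2) (2,4) (2,5) (3,0) (3,1) (3,2)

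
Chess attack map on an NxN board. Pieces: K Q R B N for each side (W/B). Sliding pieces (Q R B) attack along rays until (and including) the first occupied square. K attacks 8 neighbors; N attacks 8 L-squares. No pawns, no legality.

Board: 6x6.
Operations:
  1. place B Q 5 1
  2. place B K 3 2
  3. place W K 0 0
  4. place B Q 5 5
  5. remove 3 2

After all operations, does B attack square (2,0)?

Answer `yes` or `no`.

Op 1: place BQ@(5,1)
Op 2: place BK@(3,2)
Op 3: place WK@(0,0)
Op 4: place BQ@(5,5)
Op 5: remove (3,2)
Per-piece attacks for B:
  BQ@(5,1): attacks (5,2) (5,3) (5,4) (5,5) (5,0) (4,1) (3,1) (2,1) (1,1) (0,1) (4,2) (3,3) (2,4) (1,5) (4,0) [ray(0,1) blocked at (5,5)]
  BQ@(5,5): attacks (5,4) (5,3) (5,2) (5,1) (4,5) (3,5) (2,5) (1,5) (0,5) (4,4) (3,3) (2,2) (1,1) (0,0) [ray(0,-1) blocked at (5,1); ray(-1,-1) blocked at (0,0)]
B attacks (2,0): no

Answer: no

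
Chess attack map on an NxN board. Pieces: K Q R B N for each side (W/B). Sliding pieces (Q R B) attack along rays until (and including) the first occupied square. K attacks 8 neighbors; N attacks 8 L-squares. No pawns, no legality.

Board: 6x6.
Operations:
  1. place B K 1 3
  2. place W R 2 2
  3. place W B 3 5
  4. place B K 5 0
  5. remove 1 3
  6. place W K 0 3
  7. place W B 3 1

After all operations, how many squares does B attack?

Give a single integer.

Op 1: place BK@(1,3)
Op 2: place WR@(2,2)
Op 3: place WB@(3,5)
Op 4: place BK@(5,0)
Op 5: remove (1,3)
Op 6: place WK@(0,3)
Op 7: place WB@(3,1)
Per-piece attacks for B:
  BK@(5,0): attacks (5,1) (4,0) (4,1)
Union (3 distinct): (4,0) (4,1) (5,1)

Answer: 3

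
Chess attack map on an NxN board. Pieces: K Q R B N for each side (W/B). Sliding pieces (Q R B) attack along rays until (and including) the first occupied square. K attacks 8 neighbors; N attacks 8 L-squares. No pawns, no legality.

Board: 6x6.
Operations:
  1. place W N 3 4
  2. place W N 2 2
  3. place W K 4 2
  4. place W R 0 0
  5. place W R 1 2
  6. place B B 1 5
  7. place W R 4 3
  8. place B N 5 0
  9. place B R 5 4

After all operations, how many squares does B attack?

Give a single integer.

Op 1: place WN@(3,4)
Op 2: place WN@(2,2)
Op 3: place WK@(4,2)
Op 4: place WR@(0,0)
Op 5: place WR@(1,2)
Op 6: place BB@(1,5)
Op 7: place WR@(4,3)
Op 8: place BN@(5,0)
Op 9: place BR@(5,4)
Per-piece attacks for B:
  BB@(1,5): attacks (2,4) (3,3) (4,2) (0,4) [ray(1,-1) blocked at (4,2)]
  BN@(5,0): attacks (4,2) (3,1)
  BR@(5,4): attacks (5,5) (5,3) (5,2) (5,1) (5,0) (4,4) (3,4) [ray(0,-1) blocked at (5,0); ray(-1,0) blocked at (3,4)]
Union (12 distinct): (0,4) (2,4) (3,1) (3,3) (3,4) (4,2) (4,4) (5,0) (5,1) (5,2) (5,3) (5,5)

Answer: 12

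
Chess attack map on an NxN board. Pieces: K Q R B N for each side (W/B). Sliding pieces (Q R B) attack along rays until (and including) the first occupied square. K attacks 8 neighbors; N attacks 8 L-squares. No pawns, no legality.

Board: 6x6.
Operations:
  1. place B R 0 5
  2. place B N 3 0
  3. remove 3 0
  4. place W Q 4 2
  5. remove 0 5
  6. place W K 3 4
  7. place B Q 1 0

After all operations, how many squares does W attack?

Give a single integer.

Op 1: place BR@(0,5)
Op 2: place BN@(3,0)
Op 3: remove (3,0)
Op 4: place WQ@(4,2)
Op 5: remove (0,5)
Op 6: place WK@(3,4)
Op 7: place BQ@(1,0)
Per-piece attacks for W:
  WK@(3,4): attacks (3,5) (3,3) (4,4) (2,4) (4,5) (4,3) (2,5) (2,3)
  WQ@(4,2): attacks (4,3) (4,4) (4,5) (4,1) (4,0) (5,2) (3,2) (2,2) (1,2) (0,2) (5,3) (5,1) (3,3) (2,4) (1,5) (3,1) (2,0)
Union (20 distinct): (0,2) (1,2) (1,5) (2,0) (2,2) (2,3) (2,4) (2,5) (3,1) (3,2) (3,3) (3,5) (4,0) (4,1) (4,3) (4,4) (4,5) (5,1) (5,2) (5,3)

Answer: 20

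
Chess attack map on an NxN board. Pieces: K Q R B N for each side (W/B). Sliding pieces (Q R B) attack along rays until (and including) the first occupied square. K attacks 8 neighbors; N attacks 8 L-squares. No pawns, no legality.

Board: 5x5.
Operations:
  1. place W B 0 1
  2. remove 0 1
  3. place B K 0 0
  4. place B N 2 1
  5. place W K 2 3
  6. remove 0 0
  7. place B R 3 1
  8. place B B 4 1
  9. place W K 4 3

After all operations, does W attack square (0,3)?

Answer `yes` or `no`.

Op 1: place WB@(0,1)
Op 2: remove (0,1)
Op 3: place BK@(0,0)
Op 4: place BN@(2,1)
Op 5: place WK@(2,3)
Op 6: remove (0,0)
Op 7: place BR@(3,1)
Op 8: place BB@(4,1)
Op 9: place WK@(4,3)
Per-piece attacks for W:
  WK@(2,3): attacks (2,4) (2,2) (3,3) (1,3) (3,4) (3,2) (1,4) (1,2)
  WK@(4,3): attacks (4,4) (4,2) (3,3) (3,4) (3,2)
W attacks (0,3): no

Answer: no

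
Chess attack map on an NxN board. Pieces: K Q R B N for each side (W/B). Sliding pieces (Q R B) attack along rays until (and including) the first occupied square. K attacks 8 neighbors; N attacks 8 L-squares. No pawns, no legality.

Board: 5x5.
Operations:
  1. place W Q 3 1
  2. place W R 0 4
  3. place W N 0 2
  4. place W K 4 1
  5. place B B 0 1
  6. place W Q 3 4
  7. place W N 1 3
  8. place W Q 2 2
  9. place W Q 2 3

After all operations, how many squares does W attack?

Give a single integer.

Answer: 25

Derivation:
Op 1: place WQ@(3,1)
Op 2: place WR@(0,4)
Op 3: place WN@(0,2)
Op 4: place WK@(4,1)
Op 5: place BB@(0,1)
Op 6: place WQ@(3,4)
Op 7: place WN@(1,3)
Op 8: place WQ@(2,2)
Op 9: place WQ@(2,3)
Per-piece attacks for W:
  WN@(0,2): attacks (1,4) (2,3) (1,0) (2,1)
  WR@(0,4): attacks (0,3) (0,2) (1,4) (2,4) (3,4) [ray(0,-1) blocked at (0,2); ray(1,0) blocked at (3,4)]
  WN@(1,3): attacks (3,4) (2,1) (3,2) (0,1)
  WQ@(2,2): attacks (2,3) (2,1) (2,0) (3,2) (4,2) (1,2) (0,2) (3,3) (4,4) (3,1) (1,3) (1,1) (0,0) [ray(0,1) blocked at (2,3); ray(-1,0) blocked at (0,2); ray(1,-1) blocked at (3,1); ray(-1,1) blocked at (1,3)]
  WQ@(2,3): attacks (2,4) (2,2) (3,3) (4,3) (1,3) (3,4) (3,2) (4,1) (1,4) (1,2) (0,1) [ray(0,-1) blocked at (2,2); ray(-1,0) blocked at (1,3); ray(1,1) blocked at (3,4); ray(1,-1) blocked at (4,1); ray(-1,-1) blocked at (0,1)]
  WQ@(3,1): attacks (3,2) (3,3) (3,4) (3,0) (4,1) (2,1) (1,1) (0,1) (4,2) (4,0) (2,2) (2,0) [ray(0,1) blocked at (3,4); ray(1,0) blocked at (4,1); ray(-1,0) blocked at (0,1); ray(-1,1) blocked at (2,2)]
  WQ@(3,4): attacks (3,3) (3,2) (3,1) (4,4) (2,4) (1,4) (0,4) (4,3) (2,3) [ray(0,-1) blocked at (3,1); ray(-1,0) blocked at (0,4); ray(-1,-1) blocked at (2,3)]
  WK@(4,1): attacks (4,2) (4,0) (3,1) (3,2) (3,0)
Union (25 distinct): (0,0) (0,1) (0,2) (0,3) (0,4) (1,0) (1,1) (1,2) (1,3) (1,4) (2,0) (2,1) (2,2) (2,3) (2,4) (3,0) (3,1) (3,2) (3,3) (3,4) (4,0) (4,1) (4,2) (4,3) (4,4)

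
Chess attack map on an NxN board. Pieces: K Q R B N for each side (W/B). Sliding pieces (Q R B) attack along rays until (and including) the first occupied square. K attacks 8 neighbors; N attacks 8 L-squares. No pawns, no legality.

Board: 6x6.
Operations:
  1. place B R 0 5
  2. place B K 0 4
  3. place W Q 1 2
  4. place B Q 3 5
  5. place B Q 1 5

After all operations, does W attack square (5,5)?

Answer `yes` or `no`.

Answer: no

Derivation:
Op 1: place BR@(0,5)
Op 2: place BK@(0,4)
Op 3: place WQ@(1,2)
Op 4: place BQ@(3,5)
Op 5: place BQ@(1,5)
Per-piece attacks for W:
  WQ@(1,2): attacks (1,3) (1,4) (1,5) (1,1) (1,0) (2,2) (3,2) (4,2) (5,2) (0,2) (2,3) (3,4) (4,5) (2,1) (3,0) (0,3) (0,1) [ray(0,1) blocked at (1,5)]
W attacks (5,5): no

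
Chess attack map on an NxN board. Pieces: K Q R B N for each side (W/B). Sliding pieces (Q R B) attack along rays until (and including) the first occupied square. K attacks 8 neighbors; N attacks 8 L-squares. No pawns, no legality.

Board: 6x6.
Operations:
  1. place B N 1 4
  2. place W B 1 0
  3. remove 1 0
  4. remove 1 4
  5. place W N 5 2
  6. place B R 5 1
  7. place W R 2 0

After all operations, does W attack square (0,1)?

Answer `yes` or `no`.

Op 1: place BN@(1,4)
Op 2: place WB@(1,0)
Op 3: remove (1,0)
Op 4: remove (1,4)
Op 5: place WN@(5,2)
Op 6: place BR@(5,1)
Op 7: place WR@(2,0)
Per-piece attacks for W:
  WR@(2,0): attacks (2,1) (2,2) (2,3) (2,4) (2,5) (3,0) (4,0) (5,0) (1,0) (0,0)
  WN@(5,2): attacks (4,4) (3,3) (4,0) (3,1)
W attacks (0,1): no

Answer: no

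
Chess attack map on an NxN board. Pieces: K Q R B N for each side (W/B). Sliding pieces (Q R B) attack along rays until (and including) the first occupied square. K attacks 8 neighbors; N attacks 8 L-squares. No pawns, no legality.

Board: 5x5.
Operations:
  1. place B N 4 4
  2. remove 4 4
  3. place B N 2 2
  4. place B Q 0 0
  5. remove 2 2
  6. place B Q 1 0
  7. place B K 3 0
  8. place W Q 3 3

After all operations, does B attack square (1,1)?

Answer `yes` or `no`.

Op 1: place BN@(4,4)
Op 2: remove (4,4)
Op 3: place BN@(2,2)
Op 4: place BQ@(0,0)
Op 5: remove (2,2)
Op 6: place BQ@(1,0)
Op 7: place BK@(3,0)
Op 8: place WQ@(3,3)
Per-piece attacks for B:
  BQ@(0,0): attacks (0,1) (0,2) (0,3) (0,4) (1,0) (1,1) (2,2) (3,3) [ray(1,0) blocked at (1,0); ray(1,1) blocked at (3,3)]
  BQ@(1,0): attacks (1,1) (1,2) (1,3) (1,4) (2,0) (3,0) (0,0) (2,1) (3,2) (4,3) (0,1) [ray(1,0) blocked at (3,0); ray(-1,0) blocked at (0,0)]
  BK@(3,0): attacks (3,1) (4,0) (2,0) (4,1) (2,1)
B attacks (1,1): yes

Answer: yes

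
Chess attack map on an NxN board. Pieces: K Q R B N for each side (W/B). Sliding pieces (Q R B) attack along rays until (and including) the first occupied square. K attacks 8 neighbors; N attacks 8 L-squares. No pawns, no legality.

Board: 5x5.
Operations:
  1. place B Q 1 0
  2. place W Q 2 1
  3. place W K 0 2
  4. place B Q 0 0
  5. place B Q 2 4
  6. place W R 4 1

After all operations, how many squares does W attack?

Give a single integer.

Answer: 19

Derivation:
Op 1: place BQ@(1,0)
Op 2: place WQ@(2,1)
Op 3: place WK@(0,2)
Op 4: place BQ@(0,0)
Op 5: place BQ@(2,4)
Op 6: place WR@(4,1)
Per-piece attacks for W:
  WK@(0,2): attacks (0,3) (0,1) (1,2) (1,3) (1,1)
  WQ@(2,1): attacks (2,2) (2,3) (2,4) (2,0) (3,1) (4,1) (1,1) (0,1) (3,2) (4,3) (3,0) (1,2) (0,3) (1,0) [ray(0,1) blocked at (2,4); ray(1,0) blocked at (4,1); ray(-1,-1) blocked at (1,0)]
  WR@(4,1): attacks (4,2) (4,3) (4,4) (4,0) (3,1) (2,1) [ray(-1,0) blocked at (2,1)]
Union (19 distinct): (0,1) (0,3) (1,0) (1,1) (1,2) (1,3) (2,0) (2,1) (2,2) (2,3) (2,4) (3,0) (3,1) (3,2) (4,0) (4,1) (4,2) (4,3) (4,4)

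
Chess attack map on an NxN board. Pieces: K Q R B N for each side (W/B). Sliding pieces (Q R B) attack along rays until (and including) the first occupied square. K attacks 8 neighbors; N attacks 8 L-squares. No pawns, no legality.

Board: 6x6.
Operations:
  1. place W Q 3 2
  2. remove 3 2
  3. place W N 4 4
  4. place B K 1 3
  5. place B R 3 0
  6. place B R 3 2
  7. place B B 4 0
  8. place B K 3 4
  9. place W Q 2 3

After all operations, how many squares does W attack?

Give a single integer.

Op 1: place WQ@(3,2)
Op 2: remove (3,2)
Op 3: place WN@(4,4)
Op 4: place BK@(1,3)
Op 5: place BR@(3,0)
Op 6: place BR@(3,2)
Op 7: place BB@(4,0)
Op 8: place BK@(3,4)
Op 9: place WQ@(2,3)
Per-piece attacks for W:
  WQ@(2,3): attacks (2,4) (2,5) (2,2) (2,1) (2,0) (3,3) (4,3) (5,3) (1,3) (3,4) (3,2) (1,4) (0,5) (1,2) (0,1) [ray(-1,0) blocked at (1,3); ray(1,1) blocked at (3,4); ray(1,-1) blocked at (3,2)]
  WN@(4,4): attacks (2,5) (5,2) (3,2) (2,3)
Union (17 distinct): (0,1) (0,5) (1,2) (1,3) (1,4) (2,0) (2,1) (2,2) (2,3) (2,4) (2,5) (3,2) (3,3) (3,4) (4,3) (5,2) (5,3)

Answer: 17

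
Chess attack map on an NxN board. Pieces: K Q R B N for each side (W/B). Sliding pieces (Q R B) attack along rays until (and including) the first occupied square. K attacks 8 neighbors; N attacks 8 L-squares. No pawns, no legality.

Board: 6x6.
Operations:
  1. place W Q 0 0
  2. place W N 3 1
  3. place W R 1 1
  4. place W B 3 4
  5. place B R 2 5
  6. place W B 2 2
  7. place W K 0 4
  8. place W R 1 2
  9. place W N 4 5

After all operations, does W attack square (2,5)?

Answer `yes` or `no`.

Answer: yes

Derivation:
Op 1: place WQ@(0,0)
Op 2: place WN@(3,1)
Op 3: place WR@(1,1)
Op 4: place WB@(3,4)
Op 5: place BR@(2,5)
Op 6: place WB@(2,2)
Op 7: place WK@(0,4)
Op 8: place WR@(1,2)
Op 9: place WN@(4,5)
Per-piece attacks for W:
  WQ@(0,0): attacks (0,1) (0,2) (0,3) (0,4) (1,0) (2,0) (3,0) (4,0) (5,0) (1,1) [ray(0,1) blocked at (0,4); ray(1,1) blocked at (1,1)]
  WK@(0,4): attacks (0,5) (0,3) (1,4) (1,5) (1,3)
  WR@(1,1): attacks (1,2) (1,0) (2,1) (3,1) (0,1) [ray(0,1) blocked at (1,2); ray(1,0) blocked at (3,1)]
  WR@(1,2): attacks (1,3) (1,4) (1,5) (1,1) (2,2) (0,2) [ray(0,-1) blocked at (1,1); ray(1,0) blocked at (2,2)]
  WB@(2,2): attacks (3,3) (4,4) (5,5) (3,1) (1,3) (0,4) (1,1) [ray(1,-1) blocked at (3,1); ray(-1,1) blocked at (0,4); ray(-1,-1) blocked at (1,1)]
  WN@(3,1): attacks (4,3) (5,2) (2,3) (1,2) (5,0) (1,0)
  WB@(3,4): attacks (4,5) (4,3) (5,2) (2,5) (2,3) (1,2) [ray(1,1) blocked at (4,5); ray(-1,1) blocked at (2,5); ray(-1,-1) blocked at (1,2)]
  WN@(4,5): attacks (5,3) (3,3) (2,4)
W attacks (2,5): yes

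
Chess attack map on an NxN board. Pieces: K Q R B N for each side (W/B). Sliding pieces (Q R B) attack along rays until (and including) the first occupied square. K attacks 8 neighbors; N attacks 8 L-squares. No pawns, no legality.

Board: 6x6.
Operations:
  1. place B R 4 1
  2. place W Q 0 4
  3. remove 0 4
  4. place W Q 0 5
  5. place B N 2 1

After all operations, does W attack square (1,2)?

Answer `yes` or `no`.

Answer: no

Derivation:
Op 1: place BR@(4,1)
Op 2: place WQ@(0,4)
Op 3: remove (0,4)
Op 4: place WQ@(0,5)
Op 5: place BN@(2,1)
Per-piece attacks for W:
  WQ@(0,5): attacks (0,4) (0,3) (0,2) (0,1) (0,0) (1,5) (2,5) (3,5) (4,5) (5,5) (1,4) (2,3) (3,2) (4,1) [ray(1,-1) blocked at (4,1)]
W attacks (1,2): no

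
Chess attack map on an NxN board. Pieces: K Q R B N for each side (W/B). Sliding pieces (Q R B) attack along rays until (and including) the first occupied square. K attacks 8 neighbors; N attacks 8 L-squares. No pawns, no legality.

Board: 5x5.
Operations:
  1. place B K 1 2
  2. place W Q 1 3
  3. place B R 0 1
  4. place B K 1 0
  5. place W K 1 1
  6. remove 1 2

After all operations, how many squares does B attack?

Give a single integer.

Answer: 8

Derivation:
Op 1: place BK@(1,2)
Op 2: place WQ@(1,3)
Op 3: place BR@(0,1)
Op 4: place BK@(1,0)
Op 5: place WK@(1,1)
Op 6: remove (1,2)
Per-piece attacks for B:
  BR@(0,1): attacks (0,2) (0,3) (0,4) (0,0) (1,1) [ray(1,0) blocked at (1,1)]
  BK@(1,0): attacks (1,1) (2,0) (0,0) (2,1) (0,1)
Union (8 distinct): (0,0) (0,1) (0,2) (0,3) (0,4) (1,1) (2,0) (2,1)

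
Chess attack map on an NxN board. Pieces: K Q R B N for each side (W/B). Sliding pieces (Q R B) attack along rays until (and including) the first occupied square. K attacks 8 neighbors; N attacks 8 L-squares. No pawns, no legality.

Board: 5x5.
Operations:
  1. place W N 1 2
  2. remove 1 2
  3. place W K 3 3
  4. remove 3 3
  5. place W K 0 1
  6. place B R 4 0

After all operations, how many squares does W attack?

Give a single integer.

Answer: 5

Derivation:
Op 1: place WN@(1,2)
Op 2: remove (1,2)
Op 3: place WK@(3,3)
Op 4: remove (3,3)
Op 5: place WK@(0,1)
Op 6: place BR@(4,0)
Per-piece attacks for W:
  WK@(0,1): attacks (0,2) (0,0) (1,1) (1,2) (1,0)
Union (5 distinct): (0,0) (0,2) (1,0) (1,1) (1,2)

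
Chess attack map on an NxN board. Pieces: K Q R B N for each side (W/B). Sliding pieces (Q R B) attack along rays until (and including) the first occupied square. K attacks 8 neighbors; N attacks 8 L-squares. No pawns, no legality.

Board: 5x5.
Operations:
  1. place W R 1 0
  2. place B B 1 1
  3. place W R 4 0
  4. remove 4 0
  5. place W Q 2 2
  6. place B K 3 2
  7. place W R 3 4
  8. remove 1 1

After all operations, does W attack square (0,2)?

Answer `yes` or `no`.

Op 1: place WR@(1,0)
Op 2: place BB@(1,1)
Op 3: place WR@(4,0)
Op 4: remove (4,0)
Op 5: place WQ@(2,2)
Op 6: place BK@(3,2)
Op 7: place WR@(3,4)
Op 8: remove (1,1)
Per-piece attacks for W:
  WR@(1,0): attacks (1,1) (1,2) (1,3) (1,4) (2,0) (3,0) (4,0) (0,0)
  WQ@(2,2): attacks (2,3) (2,4) (2,1) (2,0) (3,2) (1,2) (0,2) (3,3) (4,4) (3,1) (4,0) (1,3) (0,4) (1,1) (0,0) [ray(1,0) blocked at (3,2)]
  WR@(3,4): attacks (3,3) (3,2) (4,4) (2,4) (1,4) (0,4) [ray(0,-1) blocked at (3,2)]
W attacks (0,2): yes

Answer: yes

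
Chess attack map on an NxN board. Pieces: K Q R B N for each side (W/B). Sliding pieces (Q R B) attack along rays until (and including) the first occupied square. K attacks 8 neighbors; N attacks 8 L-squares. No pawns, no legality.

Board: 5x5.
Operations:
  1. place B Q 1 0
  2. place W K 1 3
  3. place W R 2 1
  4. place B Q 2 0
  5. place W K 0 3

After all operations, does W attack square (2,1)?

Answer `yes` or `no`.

Op 1: place BQ@(1,0)
Op 2: place WK@(1,3)
Op 3: place WR@(2,1)
Op 4: place BQ@(2,0)
Op 5: place WK@(0,3)
Per-piece attacks for W:
  WK@(0,3): attacks (0,4) (0,2) (1,3) (1,4) (1,2)
  WK@(1,3): attacks (1,4) (1,2) (2,3) (0,3) (2,4) (2,2) (0,4) (0,2)
  WR@(2,1): attacks (2,2) (2,3) (2,4) (2,0) (3,1) (4,1) (1,1) (0,1) [ray(0,-1) blocked at (2,0)]
W attacks (2,1): no

Answer: no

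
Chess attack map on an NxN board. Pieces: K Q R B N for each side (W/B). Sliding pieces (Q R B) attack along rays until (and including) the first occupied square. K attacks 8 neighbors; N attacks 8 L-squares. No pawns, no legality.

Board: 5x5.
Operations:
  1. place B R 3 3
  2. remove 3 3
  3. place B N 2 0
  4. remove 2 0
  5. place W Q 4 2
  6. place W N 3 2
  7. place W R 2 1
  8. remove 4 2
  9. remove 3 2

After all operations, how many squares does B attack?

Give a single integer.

Op 1: place BR@(3,3)
Op 2: remove (3,3)
Op 3: place BN@(2,0)
Op 4: remove (2,0)
Op 5: place WQ@(4,2)
Op 6: place WN@(3,2)
Op 7: place WR@(2,1)
Op 8: remove (4,2)
Op 9: remove (3,2)
Per-piece attacks for B:
Union (0 distinct): (none)

Answer: 0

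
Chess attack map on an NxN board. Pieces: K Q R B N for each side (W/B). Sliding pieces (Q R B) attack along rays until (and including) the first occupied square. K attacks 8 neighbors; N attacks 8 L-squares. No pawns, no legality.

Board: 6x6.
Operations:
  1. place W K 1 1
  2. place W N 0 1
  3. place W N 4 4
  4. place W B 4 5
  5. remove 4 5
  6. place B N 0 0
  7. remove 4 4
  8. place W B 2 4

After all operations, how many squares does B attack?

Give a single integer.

Answer: 2

Derivation:
Op 1: place WK@(1,1)
Op 2: place WN@(0,1)
Op 3: place WN@(4,4)
Op 4: place WB@(4,5)
Op 5: remove (4,5)
Op 6: place BN@(0,0)
Op 7: remove (4,4)
Op 8: place WB@(2,4)
Per-piece attacks for B:
  BN@(0,0): attacks (1,2) (2,1)
Union (2 distinct): (1,2) (2,1)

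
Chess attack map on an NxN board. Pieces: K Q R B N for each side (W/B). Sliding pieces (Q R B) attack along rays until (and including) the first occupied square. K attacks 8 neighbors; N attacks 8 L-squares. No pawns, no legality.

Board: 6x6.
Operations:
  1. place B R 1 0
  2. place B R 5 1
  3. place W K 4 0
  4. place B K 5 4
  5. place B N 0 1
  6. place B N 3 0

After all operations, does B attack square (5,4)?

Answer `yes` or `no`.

Answer: yes

Derivation:
Op 1: place BR@(1,0)
Op 2: place BR@(5,1)
Op 3: place WK@(4,0)
Op 4: place BK@(5,4)
Op 5: place BN@(0,1)
Op 6: place BN@(3,0)
Per-piece attacks for B:
  BN@(0,1): attacks (1,3) (2,2) (2,0)
  BR@(1,0): attacks (1,1) (1,2) (1,3) (1,4) (1,5) (2,0) (3,0) (0,0) [ray(1,0) blocked at (3,0)]
  BN@(3,0): attacks (4,2) (5,1) (2,2) (1,1)
  BR@(5,1): attacks (5,2) (5,3) (5,4) (5,0) (4,1) (3,1) (2,1) (1,1) (0,1) [ray(0,1) blocked at (5,4); ray(-1,0) blocked at (0,1)]
  BK@(5,4): attacks (5,5) (5,3) (4,4) (4,5) (4,3)
B attacks (5,4): yes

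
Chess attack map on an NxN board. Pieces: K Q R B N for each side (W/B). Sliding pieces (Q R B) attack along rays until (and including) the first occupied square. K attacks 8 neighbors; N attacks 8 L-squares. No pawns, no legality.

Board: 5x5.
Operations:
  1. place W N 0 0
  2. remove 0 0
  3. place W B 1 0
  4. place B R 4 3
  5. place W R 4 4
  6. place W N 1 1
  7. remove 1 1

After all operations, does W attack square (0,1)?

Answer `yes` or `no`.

Answer: yes

Derivation:
Op 1: place WN@(0,0)
Op 2: remove (0,0)
Op 3: place WB@(1,0)
Op 4: place BR@(4,3)
Op 5: place WR@(4,4)
Op 6: place WN@(1,1)
Op 7: remove (1,1)
Per-piece attacks for W:
  WB@(1,0): attacks (2,1) (3,2) (4,3) (0,1) [ray(1,1) blocked at (4,3)]
  WR@(4,4): attacks (4,3) (3,4) (2,4) (1,4) (0,4) [ray(0,-1) blocked at (4,3)]
W attacks (0,1): yes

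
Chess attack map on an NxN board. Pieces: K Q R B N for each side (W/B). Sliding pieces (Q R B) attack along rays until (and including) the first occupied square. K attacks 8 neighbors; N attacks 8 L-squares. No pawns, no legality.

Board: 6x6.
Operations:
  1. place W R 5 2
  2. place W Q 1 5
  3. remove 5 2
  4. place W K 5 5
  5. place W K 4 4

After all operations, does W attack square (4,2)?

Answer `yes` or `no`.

Answer: yes

Derivation:
Op 1: place WR@(5,2)
Op 2: place WQ@(1,5)
Op 3: remove (5,2)
Op 4: place WK@(5,5)
Op 5: place WK@(4,4)
Per-piece attacks for W:
  WQ@(1,5): attacks (1,4) (1,3) (1,2) (1,1) (1,0) (2,5) (3,5) (4,5) (5,5) (0,5) (2,4) (3,3) (4,2) (5,1) (0,4) [ray(1,0) blocked at (5,5)]
  WK@(4,4): attacks (4,5) (4,3) (5,4) (3,4) (5,5) (5,3) (3,5) (3,3)
  WK@(5,5): attacks (5,4) (4,5) (4,4)
W attacks (4,2): yes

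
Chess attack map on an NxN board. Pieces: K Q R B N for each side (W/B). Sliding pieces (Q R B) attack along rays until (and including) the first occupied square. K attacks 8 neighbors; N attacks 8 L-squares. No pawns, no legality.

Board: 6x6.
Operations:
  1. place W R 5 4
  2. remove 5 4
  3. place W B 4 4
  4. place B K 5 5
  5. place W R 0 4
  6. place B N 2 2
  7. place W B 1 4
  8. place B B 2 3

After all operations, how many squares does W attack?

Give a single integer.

Answer: 13

Derivation:
Op 1: place WR@(5,4)
Op 2: remove (5,4)
Op 3: place WB@(4,4)
Op 4: place BK@(5,5)
Op 5: place WR@(0,4)
Op 6: place BN@(2,2)
Op 7: place WB@(1,4)
Op 8: place BB@(2,3)
Per-piece attacks for W:
  WR@(0,4): attacks (0,5) (0,3) (0,2) (0,1) (0,0) (1,4) [ray(1,0) blocked at (1,4)]
  WB@(1,4): attacks (2,5) (2,3) (0,5) (0,3) [ray(1,-1) blocked at (2,3)]
  WB@(4,4): attacks (5,5) (5,3) (3,5) (3,3) (2,2) [ray(1,1) blocked at (5,5); ray(-1,-1) blocked at (2,2)]
Union (13 distinct): (0,0) (0,1) (0,2) (0,3) (0,5) (1,4) (2,2) (2,3) (2,5) (3,3) (3,5) (5,3) (5,5)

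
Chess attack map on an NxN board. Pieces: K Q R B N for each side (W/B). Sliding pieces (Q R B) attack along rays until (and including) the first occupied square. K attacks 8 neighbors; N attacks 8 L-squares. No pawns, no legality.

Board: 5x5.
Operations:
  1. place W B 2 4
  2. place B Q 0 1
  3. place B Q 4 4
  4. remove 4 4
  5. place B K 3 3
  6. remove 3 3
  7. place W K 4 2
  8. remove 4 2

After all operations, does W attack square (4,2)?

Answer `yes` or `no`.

Op 1: place WB@(2,4)
Op 2: place BQ@(0,1)
Op 3: place BQ@(4,4)
Op 4: remove (4,4)
Op 5: place BK@(3,3)
Op 6: remove (3,3)
Op 7: place WK@(4,2)
Op 8: remove (4,2)
Per-piece attacks for W:
  WB@(2,4): attacks (3,3) (4,2) (1,3) (0,2)
W attacks (4,2): yes

Answer: yes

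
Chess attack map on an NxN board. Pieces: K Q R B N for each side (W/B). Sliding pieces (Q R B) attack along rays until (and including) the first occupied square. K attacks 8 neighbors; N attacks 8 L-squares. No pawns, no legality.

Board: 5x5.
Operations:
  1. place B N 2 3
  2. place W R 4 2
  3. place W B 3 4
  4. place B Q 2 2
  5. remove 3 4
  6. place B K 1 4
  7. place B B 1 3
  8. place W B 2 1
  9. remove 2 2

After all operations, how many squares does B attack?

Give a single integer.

Op 1: place BN@(2,3)
Op 2: place WR@(4,2)
Op 3: place WB@(3,4)
Op 4: place BQ@(2,2)
Op 5: remove (3,4)
Op 6: place BK@(1,4)
Op 7: place BB@(1,3)
Op 8: place WB@(2,1)
Op 9: remove (2,2)
Per-piece attacks for B:
  BB@(1,3): attacks (2,4) (2,2) (3,1) (4,0) (0,4) (0,2)
  BK@(1,4): attacks (1,3) (2,4) (0,4) (2,3) (0,3)
  BN@(2,3): attacks (4,4) (0,4) (3,1) (4,2) (1,1) (0,2)
Union (12 distinct): (0,2) (0,3) (0,4) (1,1) (1,3) (2,2) (2,3) (2,4) (3,1) (4,0) (4,2) (4,4)

Answer: 12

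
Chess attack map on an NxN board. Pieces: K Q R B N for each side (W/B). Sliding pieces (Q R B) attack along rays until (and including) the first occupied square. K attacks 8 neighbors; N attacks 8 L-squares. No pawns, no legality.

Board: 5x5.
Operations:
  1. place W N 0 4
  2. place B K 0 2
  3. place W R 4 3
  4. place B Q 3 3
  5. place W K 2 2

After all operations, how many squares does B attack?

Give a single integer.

Answer: 15

Derivation:
Op 1: place WN@(0,4)
Op 2: place BK@(0,2)
Op 3: place WR@(4,3)
Op 4: place BQ@(3,3)
Op 5: place WK@(2,2)
Per-piece attacks for B:
  BK@(0,2): attacks (0,3) (0,1) (1,2) (1,3) (1,1)
  BQ@(3,3): attacks (3,4) (3,2) (3,1) (3,0) (4,3) (2,3) (1,3) (0,3) (4,4) (4,2) (2,4) (2,2) [ray(1,0) blocked at (4,3); ray(-1,-1) blocked at (2,2)]
Union (15 distinct): (0,1) (0,3) (1,1) (1,2) (1,3) (2,2) (2,3) (2,4) (3,0) (3,1) (3,2) (3,4) (4,2) (4,3) (4,4)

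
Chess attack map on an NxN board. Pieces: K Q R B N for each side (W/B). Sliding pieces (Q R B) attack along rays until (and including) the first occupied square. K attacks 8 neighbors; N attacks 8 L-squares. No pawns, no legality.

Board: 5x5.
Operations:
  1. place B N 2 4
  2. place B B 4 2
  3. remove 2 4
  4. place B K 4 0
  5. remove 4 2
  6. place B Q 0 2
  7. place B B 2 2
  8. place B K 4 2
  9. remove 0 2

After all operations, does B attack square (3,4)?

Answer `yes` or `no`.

Answer: no

Derivation:
Op 1: place BN@(2,4)
Op 2: place BB@(4,2)
Op 3: remove (2,4)
Op 4: place BK@(4,0)
Op 5: remove (4,2)
Op 6: place BQ@(0,2)
Op 7: place BB@(2,2)
Op 8: place BK@(4,2)
Op 9: remove (0,2)
Per-piece attacks for B:
  BB@(2,2): attacks (3,3) (4,4) (3,1) (4,0) (1,3) (0,4) (1,1) (0,0) [ray(1,-1) blocked at (4,0)]
  BK@(4,0): attacks (4,1) (3,0) (3,1)
  BK@(4,2): attacks (4,3) (4,1) (3,2) (3,3) (3,1)
B attacks (3,4): no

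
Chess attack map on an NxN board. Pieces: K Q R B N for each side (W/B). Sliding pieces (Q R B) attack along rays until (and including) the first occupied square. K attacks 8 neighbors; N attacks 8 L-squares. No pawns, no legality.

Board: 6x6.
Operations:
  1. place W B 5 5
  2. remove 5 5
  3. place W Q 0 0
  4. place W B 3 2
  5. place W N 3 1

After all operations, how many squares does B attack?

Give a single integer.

Op 1: place WB@(5,5)
Op 2: remove (5,5)
Op 3: place WQ@(0,0)
Op 4: place WB@(3,2)
Op 5: place WN@(3,1)
Per-piece attacks for B:
Union (0 distinct): (none)

Answer: 0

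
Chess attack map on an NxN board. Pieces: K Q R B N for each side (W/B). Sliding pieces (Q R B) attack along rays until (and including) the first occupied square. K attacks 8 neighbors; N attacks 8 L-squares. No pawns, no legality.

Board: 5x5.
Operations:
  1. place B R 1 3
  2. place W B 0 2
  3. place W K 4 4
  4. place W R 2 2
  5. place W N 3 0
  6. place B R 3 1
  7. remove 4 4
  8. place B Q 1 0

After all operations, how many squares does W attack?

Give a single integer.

Op 1: place BR@(1,3)
Op 2: place WB@(0,2)
Op 3: place WK@(4,4)
Op 4: place WR@(2,2)
Op 5: place WN@(3,0)
Op 6: place BR@(3,1)
Op 7: remove (4,4)
Op 8: place BQ@(1,0)
Per-piece attacks for W:
  WB@(0,2): attacks (1,3) (1,1) (2,0) [ray(1,1) blocked at (1,3)]
  WR@(2,2): attacks (2,3) (2,4) (2,1) (2,0) (3,2) (4,2) (1,2) (0,2) [ray(-1,0) blocked at (0,2)]
  WN@(3,0): attacks (4,2) (2,2) (1,1)
Union (11 distinct): (0,2) (1,1) (1,2) (1,3) (2,0) (2,1) (2,2) (2,3) (2,4) (3,2) (4,2)

Answer: 11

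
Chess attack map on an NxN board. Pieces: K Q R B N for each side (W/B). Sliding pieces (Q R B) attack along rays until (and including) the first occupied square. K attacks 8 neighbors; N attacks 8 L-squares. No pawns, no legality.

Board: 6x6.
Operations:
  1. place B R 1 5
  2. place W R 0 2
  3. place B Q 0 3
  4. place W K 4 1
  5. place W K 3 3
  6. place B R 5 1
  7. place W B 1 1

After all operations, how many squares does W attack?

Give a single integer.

Op 1: place BR@(1,5)
Op 2: place WR@(0,2)
Op 3: place BQ@(0,3)
Op 4: place WK@(4,1)
Op 5: place WK@(3,3)
Op 6: place BR@(5,1)
Op 7: place WB@(1,1)
Per-piece attacks for W:
  WR@(0,2): attacks (0,3) (0,1) (0,0) (1,2) (2,2) (3,2) (4,2) (5,2) [ray(0,1) blocked at (0,3)]
  WB@(1,1): attacks (2,2) (3,3) (2,0) (0,2) (0,0) [ray(1,1) blocked at (3,3); ray(-1,1) blocked at (0,2)]
  WK@(3,3): attacks (3,4) (3,2) (4,3) (2,3) (4,4) (4,2) (2,4) (2,2)
  WK@(4,1): attacks (4,2) (4,0) (5,1) (3,1) (5,2) (5,0) (3,2) (3,0)
Union (21 distinct): (0,0) (0,1) (0,2) (0,3) (1,2) (2,0) (2,2) (2,3) (2,4) (3,0) (3,1) (3,2) (3,3) (3,4) (4,0) (4,2) (4,3) (4,4) (5,0) (5,1) (5,2)

Answer: 21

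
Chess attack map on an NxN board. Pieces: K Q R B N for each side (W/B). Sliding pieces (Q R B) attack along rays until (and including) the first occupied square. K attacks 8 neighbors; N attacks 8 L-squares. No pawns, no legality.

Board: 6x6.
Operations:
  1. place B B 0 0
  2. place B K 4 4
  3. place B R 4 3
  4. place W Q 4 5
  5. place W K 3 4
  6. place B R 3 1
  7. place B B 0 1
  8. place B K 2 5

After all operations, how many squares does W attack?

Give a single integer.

Op 1: place BB@(0,0)
Op 2: place BK@(4,4)
Op 3: place BR@(4,3)
Op 4: place WQ@(4,5)
Op 5: place WK@(3,4)
Op 6: place BR@(3,1)
Op 7: place BB@(0,1)
Op 8: place BK@(2,5)
Per-piece attacks for W:
  WK@(3,4): attacks (3,5) (3,3) (4,4) (2,4) (4,5) (4,3) (2,5) (2,3)
  WQ@(4,5): attacks (4,4) (5,5) (3,5) (2,5) (5,4) (3,4) [ray(0,-1) blocked at (4,4); ray(-1,0) blocked at (2,5); ray(-1,-1) blocked at (3,4)]
Union (11 distinct): (2,3) (2,4) (2,5) (3,3) (3,4) (3,5) (4,3) (4,4) (4,5) (5,4) (5,5)

Answer: 11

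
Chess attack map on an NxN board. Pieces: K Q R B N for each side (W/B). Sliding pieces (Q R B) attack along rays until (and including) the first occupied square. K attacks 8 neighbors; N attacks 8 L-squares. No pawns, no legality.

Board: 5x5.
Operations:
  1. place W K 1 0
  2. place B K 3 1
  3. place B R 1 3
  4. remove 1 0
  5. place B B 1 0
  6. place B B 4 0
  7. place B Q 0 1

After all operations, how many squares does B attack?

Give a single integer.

Op 1: place WK@(1,0)
Op 2: place BK@(3,1)
Op 3: place BR@(1,3)
Op 4: remove (1,0)
Op 5: place BB@(1,0)
Op 6: place BB@(4,0)
Op 7: place BQ@(0,1)
Per-piece attacks for B:
  BQ@(0,1): attacks (0,2) (0,3) (0,4) (0,0) (1,1) (2,1) (3,1) (1,2) (2,3) (3,4) (1,0) [ray(1,0) blocked at (3,1); ray(1,-1) blocked at (1,0)]
  BB@(1,0): attacks (2,1) (3,2) (4,3) (0,1) [ray(-1,1) blocked at (0,1)]
  BR@(1,3): attacks (1,4) (1,2) (1,1) (1,0) (2,3) (3,3) (4,3) (0,3) [ray(0,-1) blocked at (1,0)]
  BK@(3,1): attacks (3,2) (3,0) (4,1) (2,1) (4,2) (4,0) (2,2) (2,0)
  BB@(4,0): attacks (3,1) [ray(-1,1) blocked at (3,1)]
Union (22 distinct): (0,0) (0,1) (0,2) (0,3) (0,4) (1,0) (1,1) (1,2) (1,4) (2,0) (2,1) (2,2) (2,3) (3,0) (3,1) (3,2) (3,3) (3,4) (4,0) (4,1) (4,2) (4,3)

Answer: 22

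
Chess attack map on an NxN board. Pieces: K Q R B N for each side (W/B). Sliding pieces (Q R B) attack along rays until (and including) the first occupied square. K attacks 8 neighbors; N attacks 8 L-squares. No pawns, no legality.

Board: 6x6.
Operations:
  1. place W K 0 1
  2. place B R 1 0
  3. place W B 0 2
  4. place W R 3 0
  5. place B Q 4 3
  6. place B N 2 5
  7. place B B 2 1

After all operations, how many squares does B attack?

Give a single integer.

Op 1: place WK@(0,1)
Op 2: place BR@(1,0)
Op 3: place WB@(0,2)
Op 4: place WR@(3,0)
Op 5: place BQ@(4,3)
Op 6: place BN@(2,5)
Op 7: place BB@(2,1)
Per-piece attacks for B:
  BR@(1,0): attacks (1,1) (1,2) (1,3) (1,4) (1,5) (2,0) (3,0) (0,0) [ray(1,0) blocked at (3,0)]
  BB@(2,1): attacks (3,2) (4,3) (3,0) (1,2) (0,3) (1,0) [ray(1,1) blocked at (4,3); ray(1,-1) blocked at (3,0); ray(-1,-1) blocked at (1,0)]
  BN@(2,5): attacks (3,3) (4,4) (1,3) (0,4)
  BQ@(4,3): attacks (4,4) (4,5) (4,2) (4,1) (4,0) (5,3) (3,3) (2,3) (1,3) (0,3) (5,4) (5,2) (3,4) (2,5) (3,2) (2,1) [ray(-1,1) blocked at (2,5); ray(-1,-1) blocked at (2,1)]
Union (26 distinct): (0,0) (0,3) (0,4) (1,0) (1,1) (1,2) (1,3) (1,4) (1,5) (2,0) (2,1) (2,3) (2,5) (3,0) (3,2) (3,3) (3,4) (4,0) (4,1) (4,2) (4,3) (4,4) (4,5) (5,2) (5,3) (5,4)

Answer: 26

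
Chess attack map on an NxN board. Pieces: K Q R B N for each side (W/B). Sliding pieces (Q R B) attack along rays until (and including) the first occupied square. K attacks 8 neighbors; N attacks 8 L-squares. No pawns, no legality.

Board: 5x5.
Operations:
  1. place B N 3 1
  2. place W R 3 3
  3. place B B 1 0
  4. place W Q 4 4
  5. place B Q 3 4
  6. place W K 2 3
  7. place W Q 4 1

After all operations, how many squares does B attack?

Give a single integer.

Op 1: place BN@(3,1)
Op 2: place WR@(3,3)
Op 3: place BB@(1,0)
Op 4: place WQ@(4,4)
Op 5: place BQ@(3,4)
Op 6: place WK@(2,3)
Op 7: place WQ@(4,1)
Per-piece attacks for B:
  BB@(1,0): attacks (2,1) (3,2) (4,3) (0,1)
  BN@(3,1): attacks (4,3) (2,3) (1,2) (1,0)
  BQ@(3,4): attacks (3,3) (4,4) (2,4) (1,4) (0,4) (4,3) (2,3) [ray(0,-1) blocked at (3,3); ray(1,0) blocked at (4,4); ray(-1,-1) blocked at (2,3)]
Union (12 distinct): (0,1) (0,4) (1,0) (1,2) (1,4) (2,1) (2,3) (2,4) (3,2) (3,3) (4,3) (4,4)

Answer: 12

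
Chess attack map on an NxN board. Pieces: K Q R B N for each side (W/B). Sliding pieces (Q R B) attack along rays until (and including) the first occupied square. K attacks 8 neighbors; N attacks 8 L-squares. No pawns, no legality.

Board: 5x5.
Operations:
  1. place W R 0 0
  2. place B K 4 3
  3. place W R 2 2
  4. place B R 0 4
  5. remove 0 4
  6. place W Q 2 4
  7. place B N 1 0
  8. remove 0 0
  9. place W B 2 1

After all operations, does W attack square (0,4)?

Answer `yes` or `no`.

Answer: yes

Derivation:
Op 1: place WR@(0,0)
Op 2: place BK@(4,3)
Op 3: place WR@(2,2)
Op 4: place BR@(0,4)
Op 5: remove (0,4)
Op 6: place WQ@(2,4)
Op 7: place BN@(1,0)
Op 8: remove (0,0)
Op 9: place WB@(2,1)
Per-piece attacks for W:
  WB@(2,1): attacks (3,2) (4,3) (3,0) (1,2) (0,3) (1,0) [ray(1,1) blocked at (4,3); ray(-1,-1) blocked at (1,0)]
  WR@(2,2): attacks (2,3) (2,4) (2,1) (3,2) (4,2) (1,2) (0,2) [ray(0,1) blocked at (2,4); ray(0,-1) blocked at (2,1)]
  WQ@(2,4): attacks (2,3) (2,2) (3,4) (4,4) (1,4) (0,4) (3,3) (4,2) (1,3) (0,2) [ray(0,-1) blocked at (2,2)]
W attacks (0,4): yes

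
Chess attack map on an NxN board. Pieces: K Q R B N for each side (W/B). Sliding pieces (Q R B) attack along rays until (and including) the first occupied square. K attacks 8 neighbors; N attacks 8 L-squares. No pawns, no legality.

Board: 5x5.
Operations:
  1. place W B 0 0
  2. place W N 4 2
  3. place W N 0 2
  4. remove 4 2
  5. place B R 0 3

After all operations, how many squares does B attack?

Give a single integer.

Answer: 6

Derivation:
Op 1: place WB@(0,0)
Op 2: place WN@(4,2)
Op 3: place WN@(0,2)
Op 4: remove (4,2)
Op 5: place BR@(0,3)
Per-piece attacks for B:
  BR@(0,3): attacks (0,4) (0,2) (1,3) (2,3) (3,3) (4,3) [ray(0,-1) blocked at (0,2)]
Union (6 distinct): (0,2) (0,4) (1,3) (2,3) (3,3) (4,3)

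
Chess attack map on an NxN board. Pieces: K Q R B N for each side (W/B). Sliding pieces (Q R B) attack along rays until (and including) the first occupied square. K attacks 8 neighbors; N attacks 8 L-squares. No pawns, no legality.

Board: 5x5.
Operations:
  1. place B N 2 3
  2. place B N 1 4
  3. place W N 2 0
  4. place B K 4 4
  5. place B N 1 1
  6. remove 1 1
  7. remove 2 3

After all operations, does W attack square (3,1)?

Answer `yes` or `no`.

Op 1: place BN@(2,3)
Op 2: place BN@(1,4)
Op 3: place WN@(2,0)
Op 4: place BK@(4,4)
Op 5: place BN@(1,1)
Op 6: remove (1,1)
Op 7: remove (2,3)
Per-piece attacks for W:
  WN@(2,0): attacks (3,2) (4,1) (1,2) (0,1)
W attacks (3,1): no

Answer: no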